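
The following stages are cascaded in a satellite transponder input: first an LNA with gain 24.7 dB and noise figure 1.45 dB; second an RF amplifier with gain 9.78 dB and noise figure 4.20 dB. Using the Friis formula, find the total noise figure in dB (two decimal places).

Convert to linear (a loss of L dB is a gain of −L dB): F_i = 10^(NF_i/10), G_i = 10^(G_i,dB/10)
  Stage 1: F_1 = 10^(1.45/10) = 1.396, G_1 = 10^(24.7/10) = 295.1
  Stage 2: F_2 = 10^(4.20/10) = 2.630, G_2 = 10^(9.78/10) = 9.506
Friis cascade:
  F = 1.396 + (2.630 − 1)/295.1 = 1.402
NF = 10 log₁₀(1.402) = 1.47 dB

1.47 dB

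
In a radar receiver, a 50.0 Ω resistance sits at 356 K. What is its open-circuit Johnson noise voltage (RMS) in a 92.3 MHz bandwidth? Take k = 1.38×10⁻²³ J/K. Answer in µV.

9.52 µV

V_n = √(4kTRB)
4kTRB = 4 × 1.38×10⁻²³ × 356 × 5.00×10¹ × 9.23×10⁷ = 9.07×10⁻¹¹ V²
V_n = √(9.07×10⁻¹¹) = 9.52×10⁻⁶ V = 9.52 µV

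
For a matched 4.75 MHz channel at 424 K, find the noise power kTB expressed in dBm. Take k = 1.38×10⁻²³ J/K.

P_n = kTB = 1.38×10⁻²³ × 424 × 4.75×10⁶ = 2.78×10⁻¹⁴ W
In dBm: 10 log₁₀(2.78×10⁻¹⁴ / 10⁻³) = −105.6 dBm

−105.6 dBm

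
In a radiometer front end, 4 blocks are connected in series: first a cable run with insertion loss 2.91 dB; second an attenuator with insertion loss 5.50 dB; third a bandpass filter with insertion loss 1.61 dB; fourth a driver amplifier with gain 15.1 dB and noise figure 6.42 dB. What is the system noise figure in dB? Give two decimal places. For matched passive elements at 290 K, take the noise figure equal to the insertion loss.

16.44 dB

Convert to linear (a loss of L dB is a gain of −L dB): F_i = 10^(NF_i/10), G_i = 10^(G_i,dB/10)
  Stage 1: F_1 = 10^(2.91/10) = 1.954, G_1 = 10^(−2.91/10) = 0.5117
  Stage 2: F_2 = 10^(5.50/10) = 3.548, G_2 = 10^(−5.50/10) = 0.2818
  Stage 3: F_3 = 10^(1.61/10) = 1.449, G_3 = 10^(−1.61/10) = 0.6902
  Stage 4: F_4 = 10^(6.42/10) = 4.385, G_4 = 10^(15.1/10) = 32.36
Friis cascade:
  F = 1.954 + (3.548 − 1)/0.5117 + (1.449 − 1)/0.1442 + (4.385 − 1)/0.09954 = 44.06
NF = 10 log₁₀(44.06) = 16.44 dB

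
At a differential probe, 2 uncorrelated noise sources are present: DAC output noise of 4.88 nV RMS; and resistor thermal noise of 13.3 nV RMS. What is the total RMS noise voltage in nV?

Uncorrelated sources add in power (mean-square): V_tot = √(ΣV_i²)
V_tot = √[(4.88×10⁻⁹)² + (1.33×10⁻⁸)²] = 1.42×10⁻⁸ V = 14.2 nV

14.2 nV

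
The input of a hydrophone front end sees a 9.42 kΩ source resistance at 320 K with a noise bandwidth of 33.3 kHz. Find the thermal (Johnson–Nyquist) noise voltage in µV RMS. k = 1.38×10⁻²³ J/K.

2.35 µV

V_n = √(4kTRB)
4kTRB = 4 × 1.38×10⁻²³ × 320 × 9.42×10³ × 3.33×10⁴ = 5.54×10⁻¹² V²
V_n = √(5.54×10⁻¹²) = 2.35×10⁻⁶ V = 2.35 µV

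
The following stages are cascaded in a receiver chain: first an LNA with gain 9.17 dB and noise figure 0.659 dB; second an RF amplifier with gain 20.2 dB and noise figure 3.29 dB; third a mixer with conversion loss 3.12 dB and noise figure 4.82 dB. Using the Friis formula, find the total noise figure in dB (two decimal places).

1.15 dB

Convert to linear (a loss of L dB is a gain of −L dB): F_i = 10^(NF_i/10), G_i = 10^(G_i,dB/10)
  Stage 1: F_1 = 10^(0.659/10) = 1.164, G_1 = 10^(9.17/10) = 8.260
  Stage 2: F_2 = 10^(3.29/10) = 2.133, G_2 = 10^(20.2/10) = 104.7
  Stage 3: F_3 = 10^(4.82/10) = 3.034, G_3 = 10^(−3.12/10) = 0.4875
Friis cascade:
  F = 1.164 + (2.133 − 1)/8.260 + (3.034 − 1)/865.0 = 1.303
NF = 10 log₁₀(1.303) = 1.15 dB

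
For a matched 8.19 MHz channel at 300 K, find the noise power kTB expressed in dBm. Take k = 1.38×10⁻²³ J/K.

−104.7 dBm

P_n = kTB = 1.38×10⁻²³ × 300 × 8.19×10⁶ = 3.39×10⁻¹⁴ W
In dBm: 10 log₁₀(3.39×10⁻¹⁴ / 10⁻³) = −104.7 dBm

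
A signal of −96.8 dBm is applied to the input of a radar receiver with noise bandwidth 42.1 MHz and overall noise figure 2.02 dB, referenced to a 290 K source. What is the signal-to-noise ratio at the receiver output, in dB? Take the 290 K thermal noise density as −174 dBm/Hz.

−1.1 dB

Noise floor: N = −174 + 10 log₁₀(B) + NF
10 log₁₀(4.21×10⁷) = 76.24 dB
N = −174 + 76.24 + 2.02 = −95.74 dBm
SNR = P_sig − N = −96.8 − (−95.74) = −1.06 dB → −1.1 dB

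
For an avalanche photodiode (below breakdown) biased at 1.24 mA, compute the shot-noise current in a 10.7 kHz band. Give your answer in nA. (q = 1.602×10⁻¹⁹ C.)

2.06 nA

I_n = √(2qI·B)
2qI·B = 2 × 1.602×10⁻¹⁹ × 1.24×10⁻³ × 1.07×10⁴ = 4.25×10⁻¹⁸ A²
I_n = √(4.25×10⁻¹⁸) = 2.06×10⁻⁹ A = 2.06 nA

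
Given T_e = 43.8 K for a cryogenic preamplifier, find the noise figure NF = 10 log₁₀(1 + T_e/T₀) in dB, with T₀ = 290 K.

F = 1 + T_e/T₀ = 1 + 43.8/290 = 1.15103
NF = 10 log₁₀(1.15103) = 0.611 dB

0.611 dB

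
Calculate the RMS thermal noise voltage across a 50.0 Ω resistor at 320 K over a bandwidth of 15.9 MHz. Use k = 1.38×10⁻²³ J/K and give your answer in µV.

3.75 µV

V_n = √(4kTRB)
4kTRB = 4 × 1.38×10⁻²³ × 320 × 5.00×10¹ × 1.59×10⁷ = 1.40×10⁻¹¹ V²
V_n = √(1.40×10⁻¹¹) = 3.75×10⁻⁶ V = 3.75 µV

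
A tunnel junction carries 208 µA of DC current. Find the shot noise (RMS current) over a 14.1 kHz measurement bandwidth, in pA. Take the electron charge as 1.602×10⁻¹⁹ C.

969 pA

I_n = √(2qI·B)
2qI·B = 2 × 1.602×10⁻¹⁹ × 2.08×10⁻⁴ × 1.41×10⁴ = 9.40×10⁻¹⁹ A²
I_n = √(9.40×10⁻¹⁹) = 9.69×10⁻¹⁰ A = 969 pA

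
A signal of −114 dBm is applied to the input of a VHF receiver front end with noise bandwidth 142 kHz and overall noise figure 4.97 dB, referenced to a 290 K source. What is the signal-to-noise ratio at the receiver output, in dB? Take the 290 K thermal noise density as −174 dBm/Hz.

3.5 dB

Noise floor: N = −174 + 10 log₁₀(B) + NF
10 log₁₀(1.42×10⁵) = 51.52 dB
N = −174 + 51.52 + 4.97 = −117.51 dBm
SNR = P_sig − N = −114 − (−117.51) = 3.51 dB → 3.5 dB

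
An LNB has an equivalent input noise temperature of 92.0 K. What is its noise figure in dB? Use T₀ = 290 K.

1.20 dB

F = 1 + T_e/T₀ = 1 + 92.0/290 = 1.31724
NF = 10 log₁₀(1.31724) = 1.20 dB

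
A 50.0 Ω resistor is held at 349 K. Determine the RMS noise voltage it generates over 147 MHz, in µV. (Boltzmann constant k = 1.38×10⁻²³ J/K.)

11.9 µV

V_n = √(4kTRB)
4kTRB = 4 × 1.38×10⁻²³ × 349 × 5.00×10¹ × 1.47×10⁸ = 1.42×10⁻¹⁰ V²
V_n = √(1.42×10⁻¹⁰) = 1.19×10⁻⁵ V = 11.9 µV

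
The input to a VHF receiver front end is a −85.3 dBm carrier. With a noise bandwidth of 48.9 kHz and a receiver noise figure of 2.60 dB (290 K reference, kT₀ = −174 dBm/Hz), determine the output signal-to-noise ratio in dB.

39.2 dB

Noise floor: N = −174 + 10 log₁₀(B) + NF
10 log₁₀(4.89×10⁴) = 46.89 dB
N = −174 + 46.89 + 2.60 = −124.51 dBm
SNR = P_sig − N = −85.3 − (−124.51) = 39.21 dB → 39.2 dB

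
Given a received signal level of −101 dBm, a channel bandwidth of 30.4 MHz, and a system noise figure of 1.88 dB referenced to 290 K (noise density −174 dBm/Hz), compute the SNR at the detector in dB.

−3.7 dB

Noise floor: N = −174 + 10 log₁₀(B) + NF
10 log₁₀(3.04×10⁷) = 74.83 dB
N = −174 + 74.83 + 1.88 = −97.29 dBm
SNR = P_sig − N = −101 − (−97.29) = −3.71 dB → −3.7 dB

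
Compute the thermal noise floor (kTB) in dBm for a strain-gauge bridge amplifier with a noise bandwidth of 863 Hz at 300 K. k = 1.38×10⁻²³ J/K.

P_n = kTB = 1.38×10⁻²³ × 300 × 8.63×10² = 3.57×10⁻¹⁸ W
In dBm: 10 log₁₀(3.57×10⁻¹⁸ / 10⁻³) = −144.5 dBm

−144.5 dBm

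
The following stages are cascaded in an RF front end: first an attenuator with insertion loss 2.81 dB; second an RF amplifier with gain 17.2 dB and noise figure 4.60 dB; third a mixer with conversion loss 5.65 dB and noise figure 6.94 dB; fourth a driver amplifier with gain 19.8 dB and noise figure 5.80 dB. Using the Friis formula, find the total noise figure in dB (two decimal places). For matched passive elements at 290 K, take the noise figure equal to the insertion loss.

7.80 dB

Convert to linear (a loss of L dB is a gain of −L dB): F_i = 10^(NF_i/10), G_i = 10^(G_i,dB/10)
  Stage 1: F_1 = 10^(2.81/10) = 1.910, G_1 = 10^(−2.81/10) = 0.5236
  Stage 2: F_2 = 10^(4.60/10) = 2.884, G_2 = 10^(17.2/10) = 52.48
  Stage 3: F_3 = 10^(6.94/10) = 4.943, G_3 = 10^(−5.65/10) = 0.2723
  Stage 4: F_4 = 10^(5.80/10) = 3.802, G_4 = 10^(19.8/10) = 95.50
Friis cascade:
  F = 1.910 + (2.884 − 1)/0.5236 + (4.943 − 1)/27.48 + (3.802 − 1)/7.482 = 6.026
NF = 10 log₁₀(6.026) = 7.80 dB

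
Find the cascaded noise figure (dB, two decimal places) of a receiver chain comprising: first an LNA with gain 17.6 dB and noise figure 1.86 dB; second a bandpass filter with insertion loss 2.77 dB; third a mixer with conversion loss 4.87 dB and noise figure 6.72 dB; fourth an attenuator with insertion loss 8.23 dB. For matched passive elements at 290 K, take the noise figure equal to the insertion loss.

3.51 dB

Convert to linear (a loss of L dB is a gain of −L dB): F_i = 10^(NF_i/10), G_i = 10^(G_i,dB/10)
  Stage 1: F_1 = 10^(1.86/10) = 1.535, G_1 = 10^(17.6/10) = 57.54
  Stage 2: F_2 = 10^(2.77/10) = 1.892, G_2 = 10^(−2.77/10) = 0.5284
  Stage 3: F_3 = 10^(6.72/10) = 4.699, G_3 = 10^(−4.87/10) = 0.3258
  Stage 4: F_4 = 10^(8.23/10) = 6.653, G_4 = 10^(−8.23/10) = 0.1503
Friis cascade:
  F = 1.535 + (1.892 − 1)/57.54 + (4.699 − 1)/30.41 + (6.653 − 1)/9.908 = 2.242
NF = 10 log₁₀(2.242) = 3.51 dB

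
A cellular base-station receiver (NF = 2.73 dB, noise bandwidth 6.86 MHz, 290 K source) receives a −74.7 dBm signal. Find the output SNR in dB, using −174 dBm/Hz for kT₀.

Noise floor: N = −174 + 10 log₁₀(B) + NF
10 log₁₀(6.86×10⁶) = 68.36 dB
N = −174 + 68.36 + 2.73 = −102.91 dBm
SNR = P_sig − N = −74.7 − (−102.91) = 28.21 dB → 28.2 dB

28.2 dB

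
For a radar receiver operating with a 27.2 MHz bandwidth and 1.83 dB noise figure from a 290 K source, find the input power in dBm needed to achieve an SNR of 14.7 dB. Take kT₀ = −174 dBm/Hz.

Sensitivity = −174 + 10 log₁₀(B) + NF + SNR_min
= −174 + 74.35 + 1.83 + 14.7
= −83.12 dBm → −83.1 dBm

−83.1 dBm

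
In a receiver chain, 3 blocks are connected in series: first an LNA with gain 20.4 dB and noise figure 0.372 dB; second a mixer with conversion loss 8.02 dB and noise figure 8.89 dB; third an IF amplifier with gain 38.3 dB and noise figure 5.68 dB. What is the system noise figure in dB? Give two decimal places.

Convert to linear (a loss of L dB is a gain of −L dB): F_i = 10^(NF_i/10), G_i = 10^(G_i,dB/10)
  Stage 1: F_1 = 10^(0.372/10) = 1.089, G_1 = 10^(20.4/10) = 109.6
  Stage 2: F_2 = 10^(8.89/10) = 7.745, G_2 = 10^(−8.02/10) = 0.1578
  Stage 3: F_3 = 10^(5.68/10) = 3.698, G_3 = 10^(38.3/10) = 6761
Friis cascade:
  F = 1.089 + (7.745 − 1)/109.6 + (3.698 − 1)/17.30 = 1.307
NF = 10 log₁₀(1.307) = 1.16 dB

1.16 dB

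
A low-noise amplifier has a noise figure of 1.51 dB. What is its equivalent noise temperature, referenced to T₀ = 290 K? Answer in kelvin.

121 K

F = 10^(1.51/10) = 1.41579
T_e = (F − 1)·T₀ = (1.41579 − 1) × 290 = 121 K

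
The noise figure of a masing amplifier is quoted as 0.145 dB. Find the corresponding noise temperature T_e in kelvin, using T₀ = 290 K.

F = 10^(0.145/10) = 1.03395
T_e = (F − 1)·T₀ = (1.03395 − 1) × 290 = 9.85 K

9.85 K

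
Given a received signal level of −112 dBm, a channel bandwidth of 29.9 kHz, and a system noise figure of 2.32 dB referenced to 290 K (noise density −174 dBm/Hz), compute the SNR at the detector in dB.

14.9 dB

Noise floor: N = −174 + 10 log₁₀(B) + NF
10 log₁₀(2.99×10⁴) = 44.76 dB
N = −174 + 44.76 + 2.32 = −126.92 dBm
SNR = P_sig − N = −112 − (−126.92) = 14.92 dB → 14.9 dB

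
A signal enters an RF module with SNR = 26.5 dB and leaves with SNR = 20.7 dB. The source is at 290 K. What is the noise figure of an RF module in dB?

NF (dB) = SNR_in(dB) − SNR_out(dB) when the source is at T₀
NF = 26.5 − 20.7 = 5.8 dB

5.8 dB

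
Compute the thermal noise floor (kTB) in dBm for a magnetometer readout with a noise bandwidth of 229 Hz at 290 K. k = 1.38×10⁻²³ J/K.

−150.4 dBm

P_n = kTB = 1.38×10⁻²³ × 290 × 2.29×10² = 9.16×10⁻¹⁹ W
In dBm: 10 log₁₀(9.16×10⁻¹⁹ / 10⁻³) = −150.4 dBm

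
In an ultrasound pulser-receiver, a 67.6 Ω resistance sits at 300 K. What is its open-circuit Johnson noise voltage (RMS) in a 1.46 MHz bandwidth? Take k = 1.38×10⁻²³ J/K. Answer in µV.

1.28 µV

V_n = √(4kTRB)
4kTRB = 4 × 1.38×10⁻²³ × 300 × 6.76×10¹ × 1.46×10⁶ = 1.63×10⁻¹² V²
V_n = √(1.63×10⁻¹²) = 1.28×10⁻⁶ V = 1.28 µV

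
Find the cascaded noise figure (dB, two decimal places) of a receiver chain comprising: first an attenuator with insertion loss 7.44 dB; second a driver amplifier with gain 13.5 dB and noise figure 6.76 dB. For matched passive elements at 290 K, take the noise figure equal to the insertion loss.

Convert to linear (a loss of L dB is a gain of −L dB): F_i = 10^(NF_i/10), G_i = 10^(G_i,dB/10)
  Stage 1: F_1 = 10^(7.44/10) = 5.546, G_1 = 10^(−7.44/10) = 0.1803
  Stage 2: F_2 = 10^(6.76/10) = 4.742, G_2 = 10^(13.5/10) = 22.39
Friis cascade:
  F = 5.546 + (4.742 − 1)/0.1803 = 26.30
NF = 10 log₁₀(26.30) = 14.20 dB

14.20 dB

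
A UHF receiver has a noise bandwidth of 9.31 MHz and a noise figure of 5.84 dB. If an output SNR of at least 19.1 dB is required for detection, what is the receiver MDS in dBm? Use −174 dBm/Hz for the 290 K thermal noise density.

−79.4 dBm

Sensitivity = −174 + 10 log₁₀(B) + NF + SNR_min
= −174 + 69.69 + 5.84 + 19.1
= −79.37 dBm → −79.4 dBm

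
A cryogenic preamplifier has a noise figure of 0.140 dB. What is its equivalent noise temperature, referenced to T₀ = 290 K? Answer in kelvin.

9.50 K

F = 10^(0.140/10) = 1.03276
T_e = (F − 1)·T₀ = (1.03276 − 1) × 290 = 9.50 K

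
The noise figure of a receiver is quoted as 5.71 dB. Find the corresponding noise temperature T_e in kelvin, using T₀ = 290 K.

F = 10^(5.71/10) = 3.72392
T_e = (F − 1)·T₀ = (3.72392 − 1) × 290 = 790 K

790 K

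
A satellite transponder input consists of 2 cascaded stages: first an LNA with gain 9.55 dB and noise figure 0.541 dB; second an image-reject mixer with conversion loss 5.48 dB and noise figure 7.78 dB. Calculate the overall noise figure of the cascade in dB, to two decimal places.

Convert to linear (a loss of L dB is a gain of −L dB): F_i = 10^(NF_i/10), G_i = 10^(G_i,dB/10)
  Stage 1: F_1 = 10^(0.541/10) = 1.133, G_1 = 10^(9.55/10) = 9.016
  Stage 2: F_2 = 10^(7.78/10) = 5.998, G_2 = 10^(−5.48/10) = 0.2831
Friis cascade:
  F = 1.133 + (5.998 − 1)/9.016 = 1.687
NF = 10 log₁₀(1.687) = 2.27 dB

2.27 dB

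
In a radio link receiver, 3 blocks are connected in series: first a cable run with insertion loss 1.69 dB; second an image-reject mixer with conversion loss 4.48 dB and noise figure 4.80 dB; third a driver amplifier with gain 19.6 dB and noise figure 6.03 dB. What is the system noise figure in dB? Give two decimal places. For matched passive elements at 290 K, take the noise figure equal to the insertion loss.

12.28 dB

Convert to linear (a loss of L dB is a gain of −L dB): F_i = 10^(NF_i/10), G_i = 10^(G_i,dB/10)
  Stage 1: F_1 = 10^(1.69/10) = 1.476, G_1 = 10^(−1.69/10) = 0.6776
  Stage 2: F_2 = 10^(4.80/10) = 3.020, G_2 = 10^(−4.48/10) = 0.3565
  Stage 3: F_3 = 10^(6.03/10) = 4.009, G_3 = 10^(19.6/10) = 91.20
Friis cascade:
  F = 1.476 + (3.020 − 1)/0.6776 + (4.009 − 1)/0.2415 = 16.91
NF = 10 log₁₀(16.91) = 12.28 dB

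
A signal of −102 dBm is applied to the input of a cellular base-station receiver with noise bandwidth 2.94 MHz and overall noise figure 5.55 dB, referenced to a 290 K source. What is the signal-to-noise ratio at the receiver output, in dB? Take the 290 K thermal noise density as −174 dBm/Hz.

Noise floor: N = −174 + 10 log₁₀(B) + NF
10 log₁₀(2.94×10⁶) = 64.68 dB
N = −174 + 64.68 + 5.55 = −103.77 dBm
SNR = P_sig − N = −102 − (−103.77) = 1.77 dB → 1.8 dB

1.8 dB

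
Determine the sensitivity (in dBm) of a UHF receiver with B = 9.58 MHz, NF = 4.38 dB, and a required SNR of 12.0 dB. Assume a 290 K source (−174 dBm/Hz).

Sensitivity = −174 + 10 log₁₀(B) + NF + SNR_min
= −174 + 69.81 + 4.38 + 12.0
= −87.81 dBm → −87.8 dBm

−87.8 dBm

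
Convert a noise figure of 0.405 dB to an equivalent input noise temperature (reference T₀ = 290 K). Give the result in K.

F = 10^(0.405/10) = 1.09774
T_e = (F − 1)·T₀ = (1.09774 − 1) × 290 = 28.3 K

28.3 K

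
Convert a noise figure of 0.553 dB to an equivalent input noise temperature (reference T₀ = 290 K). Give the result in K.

39.4 K

F = 10^(0.553/10) = 1.1358
T_e = (F − 1)·T₀ = (1.1358 − 1) × 290 = 39.4 K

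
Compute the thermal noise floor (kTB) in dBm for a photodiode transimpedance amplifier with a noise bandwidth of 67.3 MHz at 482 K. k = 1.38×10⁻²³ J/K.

P_n = kTB = 1.38×10⁻²³ × 482 × 6.73×10⁷ = 4.48×10⁻¹³ W
In dBm: 10 log₁₀(4.48×10⁻¹³ / 10⁻³) = −93.5 dBm

−93.5 dBm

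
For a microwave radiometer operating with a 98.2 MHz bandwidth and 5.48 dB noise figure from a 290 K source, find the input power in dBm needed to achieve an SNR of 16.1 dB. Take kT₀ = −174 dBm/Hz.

Sensitivity = −174 + 10 log₁₀(B) + NF + SNR_min
= −174 + 79.92 + 5.48 + 16.1
= −72.50 dBm → −72.5 dBm

−72.5 dBm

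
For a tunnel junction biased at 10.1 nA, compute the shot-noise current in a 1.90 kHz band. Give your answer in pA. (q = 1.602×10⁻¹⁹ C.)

I_n = √(2qI·B)
2qI·B = 2 × 1.602×10⁻¹⁹ × 1.01×10⁻⁸ × 1.90×10³ = 6.15×10⁻²⁴ A²
I_n = √(6.15×10⁻²⁴) = 2.48×10⁻¹² A = 2.48 pA

2.48 pA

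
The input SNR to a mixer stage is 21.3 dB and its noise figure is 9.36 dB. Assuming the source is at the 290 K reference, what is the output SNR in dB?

By definition F = SNR_in/SNR_out, so in dB: SNR_out = SNR_in − NF
SNR_out = 21.3 − 9.36 = 11.94 dB

11.94 dB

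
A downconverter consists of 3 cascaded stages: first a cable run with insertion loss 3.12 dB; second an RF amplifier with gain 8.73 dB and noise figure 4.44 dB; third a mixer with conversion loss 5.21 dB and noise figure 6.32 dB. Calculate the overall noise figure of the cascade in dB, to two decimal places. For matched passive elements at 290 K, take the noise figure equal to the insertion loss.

8.20 dB

Convert to linear (a loss of L dB is a gain of −L dB): F_i = 10^(NF_i/10), G_i = 10^(G_i,dB/10)
  Stage 1: F_1 = 10^(3.12/10) = 2.051, G_1 = 10^(−3.12/10) = 0.4875
  Stage 2: F_2 = 10^(4.44/10) = 2.780, G_2 = 10^(8.73/10) = 7.464
  Stage 3: F_3 = 10^(6.32/10) = 4.285, G_3 = 10^(−5.21/10) = 0.3013
Friis cascade:
  F = 2.051 + (2.780 − 1)/0.4875 + (4.285 − 1)/3.639 = 6.604
NF = 10 log₁₀(6.604) = 8.20 dB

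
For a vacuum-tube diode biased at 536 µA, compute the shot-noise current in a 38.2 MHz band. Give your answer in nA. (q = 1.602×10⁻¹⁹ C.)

81.0 nA

I_n = √(2qI·B)
2qI·B = 2 × 1.602×10⁻¹⁹ × 5.36×10⁻⁴ × 3.82×10⁷ = 6.56×10⁻¹⁵ A²
I_n = √(6.56×10⁻¹⁵) = 8.10×10⁻⁸ A = 81.0 nA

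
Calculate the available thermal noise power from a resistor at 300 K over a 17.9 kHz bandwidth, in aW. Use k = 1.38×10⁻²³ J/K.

74.1 aW

P_n = kTB = 1.38×10⁻²³ × 300 × 1.79×10⁴ = 7.41×10⁻¹⁷ W = 74.1 aW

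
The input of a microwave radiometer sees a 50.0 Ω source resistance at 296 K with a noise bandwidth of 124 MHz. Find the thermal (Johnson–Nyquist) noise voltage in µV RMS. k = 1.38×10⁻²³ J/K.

V_n = √(4kTRB)
4kTRB = 4 × 1.38×10⁻²³ × 296 × 5.00×10¹ × 1.24×10⁸ = 1.01×10⁻¹⁰ V²
V_n = √(1.01×10⁻¹⁰) = 1.01×10⁻⁵ V = 10.1 µV

10.1 µV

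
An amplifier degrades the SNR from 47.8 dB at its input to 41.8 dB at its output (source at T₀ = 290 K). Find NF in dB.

6.0 dB

NF (dB) = SNR_in(dB) − SNR_out(dB) when the source is at T₀
NF = 47.8 − 41.8 = 6.0 dB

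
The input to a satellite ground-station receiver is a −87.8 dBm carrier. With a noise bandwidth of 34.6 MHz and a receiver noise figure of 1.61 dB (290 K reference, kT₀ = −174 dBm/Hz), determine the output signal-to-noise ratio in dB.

9.2 dB

Noise floor: N = −174 + 10 log₁₀(B) + NF
10 log₁₀(3.46×10⁷) = 75.39 dB
N = −174 + 75.39 + 1.61 = −97.00 dBm
SNR = P_sig − N = −87.8 − (−97.00) = 9.20 dB → 9.2 dB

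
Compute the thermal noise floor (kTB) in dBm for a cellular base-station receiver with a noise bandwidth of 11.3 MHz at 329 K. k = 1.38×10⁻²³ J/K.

P_n = kTB = 1.38×10⁻²³ × 329 × 1.13×10⁷ = 5.13×10⁻¹⁴ W
In dBm: 10 log₁₀(5.13×10⁻¹⁴ / 10⁻³) = −102.9 dBm

−102.9 dBm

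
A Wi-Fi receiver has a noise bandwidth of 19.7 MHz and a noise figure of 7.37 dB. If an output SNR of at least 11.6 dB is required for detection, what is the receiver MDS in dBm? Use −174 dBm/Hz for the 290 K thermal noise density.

Sensitivity = −174 + 10 log₁₀(B) + NF + SNR_min
= −174 + 72.94 + 7.37 + 11.6
= −82.09 dBm → −82.1 dBm

−82.1 dBm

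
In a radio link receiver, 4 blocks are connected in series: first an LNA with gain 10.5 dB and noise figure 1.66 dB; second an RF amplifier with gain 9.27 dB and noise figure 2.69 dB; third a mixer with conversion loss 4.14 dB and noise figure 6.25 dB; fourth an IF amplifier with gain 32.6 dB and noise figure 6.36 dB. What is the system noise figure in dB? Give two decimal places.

Convert to linear (a loss of L dB is a gain of −L dB): F_i = 10^(NF_i/10), G_i = 10^(G_i,dB/10)
  Stage 1: F_1 = 10^(1.66/10) = 1.466, G_1 = 10^(10.5/10) = 11.22
  Stage 2: F_2 = 10^(2.69/10) = 1.858, G_2 = 10^(9.27/10) = 8.453
  Stage 3: F_3 = 10^(6.25/10) = 4.217, G_3 = 10^(−4.14/10) = 0.3855
  Stage 4: F_4 = 10^(6.36/10) = 4.325, G_4 = 10^(32.6/10) = 1820
Friis cascade:
  F = 1.466 + (1.858 − 1)/11.22 + (4.217 − 1)/94.84 + (4.325 − 1)/36.56 = 1.667
NF = 10 log₁₀(1.667) = 2.22 dB

2.22 dB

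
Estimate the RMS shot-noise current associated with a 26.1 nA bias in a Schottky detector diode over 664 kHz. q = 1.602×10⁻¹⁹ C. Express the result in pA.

I_n = √(2qI·B)
2qI·B = 2 × 1.602×10⁻¹⁹ × 2.61×10⁻⁸ × 6.64×10⁵ = 5.55×10⁻²¹ A²
I_n = √(5.55×10⁻²¹) = 7.45×10⁻¹¹ A = 74.5 pA

74.5 pA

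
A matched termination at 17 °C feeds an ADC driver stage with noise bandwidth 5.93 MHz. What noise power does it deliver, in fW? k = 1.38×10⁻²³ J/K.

T = 17 °C + 273.15 = 290.15 K
P_n = kTB = 1.38×10⁻²³ × 290.15 × 5.93×10⁶ = 2.37×10⁻¹⁴ W = 23.7 fW

23.7 fW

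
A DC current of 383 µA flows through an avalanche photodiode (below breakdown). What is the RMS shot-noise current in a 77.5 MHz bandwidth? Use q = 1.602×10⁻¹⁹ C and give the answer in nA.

97.5 nA

I_n = √(2qI·B)
2qI·B = 2 × 1.602×10⁻¹⁹ × 3.83×10⁻⁴ × 7.75×10⁷ = 9.51×10⁻¹⁵ A²
I_n = √(9.51×10⁻¹⁵) = 9.75×10⁻⁸ A = 97.5 nA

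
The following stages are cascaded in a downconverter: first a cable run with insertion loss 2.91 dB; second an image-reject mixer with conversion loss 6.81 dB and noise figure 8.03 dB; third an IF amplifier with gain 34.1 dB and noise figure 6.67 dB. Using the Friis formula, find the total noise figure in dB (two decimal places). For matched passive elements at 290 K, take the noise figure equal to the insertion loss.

Convert to linear (a loss of L dB is a gain of −L dB): F_i = 10^(NF_i/10), G_i = 10^(G_i,dB/10)
  Stage 1: F_1 = 10^(2.91/10) = 1.954, G_1 = 10^(−2.91/10) = 0.5117
  Stage 2: F_2 = 10^(8.03/10) = 6.353, G_2 = 10^(−6.81/10) = 0.2084
  Stage 3: F_3 = 10^(6.67/10) = 4.645, G_3 = 10^(34.1/10) = 2570
Friis cascade:
  F = 1.954 + (6.353 − 1)/0.5117 + (4.645 − 1)/0.1067 = 46.59
NF = 10 log₁₀(46.59) = 16.68 dB

16.68 dB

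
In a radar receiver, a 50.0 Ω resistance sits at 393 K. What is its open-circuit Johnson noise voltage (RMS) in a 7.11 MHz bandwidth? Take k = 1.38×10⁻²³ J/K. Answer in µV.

V_n = √(4kTRB)
4kTRB = 4 × 1.38×10⁻²³ × 393 × 5.00×10¹ × 7.11×10⁶ = 7.71×10⁻¹² V²
V_n = √(7.71×10⁻¹²) = 2.78×10⁻⁶ V = 2.78 µV

2.78 µV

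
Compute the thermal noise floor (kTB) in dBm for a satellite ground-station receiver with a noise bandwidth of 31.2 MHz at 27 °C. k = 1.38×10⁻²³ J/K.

−98.9 dBm

T = 27 °C + 273.15 = 300.15 K
P_n = kTB = 1.38×10⁻²³ × 300.15 × 3.12×10⁷ = 1.29×10⁻¹³ W
In dBm: 10 log₁₀(1.29×10⁻¹³ / 10⁻³) = −98.9 dBm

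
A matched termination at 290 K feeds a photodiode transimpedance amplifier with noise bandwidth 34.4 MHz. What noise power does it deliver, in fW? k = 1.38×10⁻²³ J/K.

P_n = kTB = 1.38×10⁻²³ × 290 × 3.44×10⁷ = 1.38×10⁻¹³ W = 138 fW

138 fW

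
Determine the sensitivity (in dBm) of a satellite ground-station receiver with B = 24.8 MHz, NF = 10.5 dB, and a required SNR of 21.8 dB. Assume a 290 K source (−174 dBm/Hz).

−67.8 dBm

Sensitivity = −174 + 10 log₁₀(B) + NF + SNR_min
= −174 + 73.94 + 10.5 + 21.8
= −67.76 dBm → −67.8 dBm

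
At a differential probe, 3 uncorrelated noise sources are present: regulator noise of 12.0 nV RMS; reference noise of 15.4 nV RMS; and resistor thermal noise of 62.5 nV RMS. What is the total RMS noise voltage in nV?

Uncorrelated sources add in power (mean-square): V_tot = √(ΣV_i²)
V_tot = √[(1.20×10⁻⁸)² + (1.54×10⁻⁸)² + (6.25×10⁻⁸)²] = 6.55×10⁻⁸ V = 65.5 nV

65.5 nV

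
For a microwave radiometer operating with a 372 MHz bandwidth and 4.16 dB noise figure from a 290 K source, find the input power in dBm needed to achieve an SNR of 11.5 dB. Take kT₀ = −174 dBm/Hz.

−72.6 dBm

Sensitivity = −174 + 10 log₁₀(B) + NF + SNR_min
= −174 + 85.71 + 4.16 + 11.5
= −72.63 dBm → −72.6 dBm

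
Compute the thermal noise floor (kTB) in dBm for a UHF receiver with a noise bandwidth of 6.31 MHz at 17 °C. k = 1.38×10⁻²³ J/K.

−106.0 dBm

T = 17 °C + 273.15 = 290.15 K
P_n = kTB = 1.38×10⁻²³ × 290.15 × 6.31×10⁶ = 2.53×10⁻¹⁴ W
In dBm: 10 log₁₀(2.53×10⁻¹⁴ / 10⁻³) = −106.0 dBm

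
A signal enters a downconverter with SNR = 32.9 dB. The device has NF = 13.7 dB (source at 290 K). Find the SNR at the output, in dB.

19.2 dB

By definition F = SNR_in/SNR_out, so in dB: SNR_out = SNR_in − NF
SNR_out = 32.9 − 13.7 = 19.2 dB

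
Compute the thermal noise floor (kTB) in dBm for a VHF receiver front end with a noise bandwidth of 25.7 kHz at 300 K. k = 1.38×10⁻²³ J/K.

−129.7 dBm

P_n = kTB = 1.38×10⁻²³ × 300 × 2.57×10⁴ = 1.06×10⁻¹⁶ W
In dBm: 10 log₁₀(1.06×10⁻¹⁶ / 10⁻³) = −129.7 dBm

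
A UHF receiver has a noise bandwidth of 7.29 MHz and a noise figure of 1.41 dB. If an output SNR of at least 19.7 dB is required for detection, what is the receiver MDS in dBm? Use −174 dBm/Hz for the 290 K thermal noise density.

−84.3 dBm

Sensitivity = −174 + 10 log₁₀(B) + NF + SNR_min
= −174 + 68.63 + 1.41 + 19.7
= −84.26 dBm → −84.3 dBm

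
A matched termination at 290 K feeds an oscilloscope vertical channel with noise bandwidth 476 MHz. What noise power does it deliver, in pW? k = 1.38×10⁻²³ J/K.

1.90 pW

P_n = kTB = 1.38×10⁻²³ × 290 × 4.76×10⁸ = 1.90×10⁻¹² W = 1.90 pW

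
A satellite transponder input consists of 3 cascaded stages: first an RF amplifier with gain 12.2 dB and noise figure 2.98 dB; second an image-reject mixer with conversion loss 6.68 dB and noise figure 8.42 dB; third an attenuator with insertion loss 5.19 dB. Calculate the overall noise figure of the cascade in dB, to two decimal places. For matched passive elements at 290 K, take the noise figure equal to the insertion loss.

Convert to linear (a loss of L dB is a gain of −L dB): F_i = 10^(NF_i/10), G_i = 10^(G_i,dB/10)
  Stage 1: F_1 = 10^(2.98/10) = 1.986, G_1 = 10^(12.2/10) = 16.60
  Stage 2: F_2 = 10^(8.42/10) = 6.950, G_2 = 10^(−6.68/10) = 0.2148
  Stage 3: F_3 = 10^(5.19/10) = 3.304, G_3 = 10^(−5.19/10) = 0.3027
Friis cascade:
  F = 1.986 + (6.950 − 1)/16.60 + (3.304 − 1)/3.565 = 2.991
NF = 10 log₁₀(2.991) = 4.76 dB

4.76 dB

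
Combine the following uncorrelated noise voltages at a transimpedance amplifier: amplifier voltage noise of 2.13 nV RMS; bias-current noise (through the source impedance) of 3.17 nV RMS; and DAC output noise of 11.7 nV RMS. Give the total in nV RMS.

Uncorrelated sources add in power (mean-square): V_tot = √(ΣV_i²)
V_tot = √[(2.13×10⁻⁹)² + (3.17×10⁻⁹)² + (1.17×10⁻⁸)²] = 1.23×10⁻⁸ V = 12.3 nV

12.3 nV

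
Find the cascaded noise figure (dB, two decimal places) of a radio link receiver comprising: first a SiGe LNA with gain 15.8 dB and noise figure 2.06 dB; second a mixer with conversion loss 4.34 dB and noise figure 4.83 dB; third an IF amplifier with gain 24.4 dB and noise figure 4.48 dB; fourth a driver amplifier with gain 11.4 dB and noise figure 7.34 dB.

2.53 dB

Convert to linear (a loss of L dB is a gain of −L dB): F_i = 10^(NF_i/10), G_i = 10^(G_i,dB/10)
  Stage 1: F_1 = 10^(2.06/10) = 1.607, G_1 = 10^(15.8/10) = 38.02
  Stage 2: F_2 = 10^(4.83/10) = 3.041, G_2 = 10^(−4.34/10) = 0.3681
  Stage 3: F_3 = 10^(4.48/10) = 2.805, G_3 = 10^(24.4/10) = 275.4
  Stage 4: F_4 = 10^(7.34/10) = 5.420, G_4 = 10^(11.4/10) = 13.80
Friis cascade:
  F = 1.607 + (3.041 − 1)/38.02 + (2.805 − 1)/14.00 + (5.420 − 1)/3855 = 1.791
NF = 10 log₁₀(1.791) = 2.53 dB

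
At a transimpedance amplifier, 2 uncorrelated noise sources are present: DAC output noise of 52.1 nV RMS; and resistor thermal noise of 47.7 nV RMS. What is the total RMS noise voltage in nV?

70.6 nV

Uncorrelated sources add in power (mean-square): V_tot = √(ΣV_i²)
V_tot = √[(5.21×10⁻⁸)² + (4.77×10⁻⁸)²] = 7.06×10⁻⁸ V = 70.6 nV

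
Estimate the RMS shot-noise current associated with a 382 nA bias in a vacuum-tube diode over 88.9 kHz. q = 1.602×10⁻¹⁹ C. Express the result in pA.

I_n = √(2qI·B)
2qI·B = 2 × 1.602×10⁻¹⁹ × 3.82×10⁻⁷ × 8.89×10⁴ = 1.09×10⁻²⁰ A²
I_n = √(1.09×10⁻²⁰) = 1.04×10⁻¹⁰ A = 104 pA

104 pA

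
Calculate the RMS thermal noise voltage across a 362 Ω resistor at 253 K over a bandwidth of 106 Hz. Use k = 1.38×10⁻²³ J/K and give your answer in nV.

23.1 nV

V_n = √(4kTRB)
4kTRB = 4 × 1.38×10⁻²³ × 253 × 3.62×10² × 1.06×10² = 5.36×10⁻¹⁶ V²
V_n = √(5.36×10⁻¹⁶) = 2.31×10⁻⁸ V = 23.1 nV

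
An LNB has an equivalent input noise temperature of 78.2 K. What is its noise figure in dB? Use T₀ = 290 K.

F = 1 + T_e/T₀ = 1 + 78.2/290 = 1.26966
NF = 10 log₁₀(1.26966) = 1.04 dB

1.04 dB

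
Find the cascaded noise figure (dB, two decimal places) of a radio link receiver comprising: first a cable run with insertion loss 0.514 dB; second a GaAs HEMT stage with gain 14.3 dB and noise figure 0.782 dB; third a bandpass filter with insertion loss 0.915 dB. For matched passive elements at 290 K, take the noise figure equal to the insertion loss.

Convert to linear (a loss of L dB is a gain of −L dB): F_i = 10^(NF_i/10), G_i = 10^(G_i,dB/10)
  Stage 1: F_1 = 10^(0.514/10) = 1.126, G_1 = 10^(−0.514/10) = 0.8884
  Stage 2: F_2 = 10^(0.782/10) = 1.197, G_2 = 10^(14.3/10) = 26.92
  Stage 3: F_3 = 10^(0.915/10) = 1.235, G_3 = 10^(−0.915/10) = 0.8100
Friis cascade:
  F = 1.126 + (1.197 − 1)/0.8884 + (1.235 − 1)/23.91 = 1.358
NF = 10 log₁₀(1.358) = 1.33 dB

1.33 dB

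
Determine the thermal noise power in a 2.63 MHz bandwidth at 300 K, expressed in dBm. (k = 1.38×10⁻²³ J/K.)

−109.6 dBm

P_n = kTB = 1.38×10⁻²³ × 300 × 2.63×10⁶ = 1.09×10⁻¹⁴ W
In dBm: 10 log₁₀(1.09×10⁻¹⁴ / 10⁻³) = −109.6 dBm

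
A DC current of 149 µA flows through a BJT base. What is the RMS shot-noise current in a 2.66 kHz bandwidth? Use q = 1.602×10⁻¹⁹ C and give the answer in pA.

I_n = √(2qI·B)
2qI·B = 2 × 1.602×10⁻¹⁹ × 1.49×10⁻⁴ × 2.66×10³ = 1.27×10⁻¹⁹ A²
I_n = √(1.27×10⁻¹⁹) = 3.56×10⁻¹⁰ A = 356 pA

356 pA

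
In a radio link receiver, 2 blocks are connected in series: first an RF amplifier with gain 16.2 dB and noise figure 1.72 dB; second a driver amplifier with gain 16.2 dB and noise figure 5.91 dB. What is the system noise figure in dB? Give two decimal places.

1.92 dB

Convert to linear (a loss of L dB is a gain of −L dB): F_i = 10^(NF_i/10), G_i = 10^(G_i,dB/10)
  Stage 1: F_1 = 10^(1.72/10) = 1.486, G_1 = 10^(16.2/10) = 41.69
  Stage 2: F_2 = 10^(5.91/10) = 3.899, G_2 = 10^(16.2/10) = 41.69
Friis cascade:
  F = 1.486 + (3.899 − 1)/41.69 = 1.555
NF = 10 log₁₀(1.555) = 1.92 dB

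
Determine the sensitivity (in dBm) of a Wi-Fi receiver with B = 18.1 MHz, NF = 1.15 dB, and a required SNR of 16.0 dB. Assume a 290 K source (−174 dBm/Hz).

−84.3 dBm

Sensitivity = −174 + 10 log₁₀(B) + NF + SNR_min
= −174 + 72.58 + 1.15 + 16.0
= −84.27 dBm → −84.3 dBm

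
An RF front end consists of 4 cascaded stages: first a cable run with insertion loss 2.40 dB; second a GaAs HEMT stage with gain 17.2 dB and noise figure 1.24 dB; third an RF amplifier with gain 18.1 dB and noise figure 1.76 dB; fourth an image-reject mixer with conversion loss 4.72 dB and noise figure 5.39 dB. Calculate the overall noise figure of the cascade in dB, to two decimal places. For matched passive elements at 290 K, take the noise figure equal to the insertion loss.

Convert to linear (a loss of L dB is a gain of −L dB): F_i = 10^(NF_i/10), G_i = 10^(G_i,dB/10)
  Stage 1: F_1 = 10^(2.40/10) = 1.738, G_1 = 10^(−2.40/10) = 0.5754
  Stage 2: F_2 = 10^(1.24/10) = 1.330, G_2 = 10^(17.2/10) = 52.48
  Stage 3: F_3 = 10^(1.76/10) = 1.500, G_3 = 10^(18.1/10) = 64.57
  Stage 4: F_4 = 10^(5.39/10) = 3.459, G_4 = 10^(−4.72/10) = 0.3373
Friis cascade:
  F = 1.738 + (1.330 − 1)/0.5754 + (1.500 − 1)/30.20 + (3.459 − 1)/1950 = 2.330
NF = 10 log₁₀(2.330) = 3.67 dB

3.67 dB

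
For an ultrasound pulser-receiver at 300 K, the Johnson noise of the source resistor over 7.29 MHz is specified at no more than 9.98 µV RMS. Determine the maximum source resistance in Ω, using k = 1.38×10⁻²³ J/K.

Johnson–Nyquist: V_n = √(4kTRB) ⇒ R = V_n² / (4kTB)
4kTB = 4 × 1.38×10⁻²³ × 300 × 7.29×10⁶ = 1.21×10⁻¹³
R = (9.98×10⁻⁶)² / 1.21×10⁻¹³ = 8.25×10² Ω = 825 Ω

825 Ω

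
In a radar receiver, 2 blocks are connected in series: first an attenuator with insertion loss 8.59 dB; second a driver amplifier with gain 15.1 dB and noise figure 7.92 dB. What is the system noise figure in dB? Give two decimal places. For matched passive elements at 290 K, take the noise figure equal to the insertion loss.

16.51 dB

Convert to linear (a loss of L dB is a gain of −L dB): F_i = 10^(NF_i/10), G_i = 10^(G_i,dB/10)
  Stage 1: F_1 = 10^(8.59/10) = 7.228, G_1 = 10^(−8.59/10) = 0.1384
  Stage 2: F_2 = 10^(7.92/10) = 6.194, G_2 = 10^(15.1/10) = 32.36
Friis cascade:
  F = 7.228 + (6.194 − 1)/0.1384 = 44.77
NF = 10 log₁₀(44.77) = 16.51 dB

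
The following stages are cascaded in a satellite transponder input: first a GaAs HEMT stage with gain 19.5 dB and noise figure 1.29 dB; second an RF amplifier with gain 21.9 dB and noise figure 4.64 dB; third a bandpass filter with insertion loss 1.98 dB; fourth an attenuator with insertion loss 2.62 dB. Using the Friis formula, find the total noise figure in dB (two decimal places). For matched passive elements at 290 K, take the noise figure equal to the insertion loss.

Convert to linear (a loss of L dB is a gain of −L dB): F_i = 10^(NF_i/10), G_i = 10^(G_i,dB/10)
  Stage 1: F_1 = 10^(1.29/10) = 1.346, G_1 = 10^(19.5/10) = 89.13
  Stage 2: F_2 = 10^(4.64/10) = 2.911, G_2 = 10^(21.9/10) = 154.9
  Stage 3: F_3 = 10^(1.98/10) = 1.578, G_3 = 10^(−1.98/10) = 0.6339
  Stage 4: F_4 = 10^(2.62/10) = 1.828, G_4 = 10^(−2.62/10) = 0.5470
Friis cascade:
  F = 1.346 + (2.911 − 1)/89.13 + (1.578 − 1)/1.380×10⁴ + (1.828 − 1)/8750 = 1.367
NF = 10 log₁₀(1.367) = 1.36 dB

1.36 dB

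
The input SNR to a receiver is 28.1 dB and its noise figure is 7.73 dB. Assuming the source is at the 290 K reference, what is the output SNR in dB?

20.37 dB

By definition F = SNR_in/SNR_out, so in dB: SNR_out = SNR_in − NF
SNR_out = 28.1 − 7.73 = 20.37 dB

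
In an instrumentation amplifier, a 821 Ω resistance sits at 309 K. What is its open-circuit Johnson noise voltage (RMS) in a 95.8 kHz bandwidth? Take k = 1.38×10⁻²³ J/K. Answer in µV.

V_n = √(4kTRB)
4kTRB = 4 × 1.38×10⁻²³ × 309 × 8.21×10² × 9.58×10⁴ = 1.34×10⁻¹² V²
V_n = √(1.34×10⁻¹²) = 1.16×10⁻⁶ V = 1.16 µV

1.16 µV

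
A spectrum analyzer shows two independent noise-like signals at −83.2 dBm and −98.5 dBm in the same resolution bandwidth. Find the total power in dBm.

Convert to linear, add, convert back:
P₁ = 4.79×10⁻¹² W, P₂ = 1.41×10⁻¹³ W
P_tot = 4.93×10⁻¹² W → 10 log₁₀(P_tot / 10⁻³) = −83.1 dBm

−83.1 dBm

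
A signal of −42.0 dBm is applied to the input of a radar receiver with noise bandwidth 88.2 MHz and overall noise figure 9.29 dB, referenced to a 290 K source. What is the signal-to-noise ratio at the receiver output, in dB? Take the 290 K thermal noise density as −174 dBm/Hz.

Noise floor: N = −174 + 10 log₁₀(B) + NF
10 log₁₀(8.82×10⁷) = 79.45 dB
N = −174 + 79.45 + 9.29 = −85.26 dBm
SNR = P_sig − N = −42.0 − (−85.26) = 43.26 dB → 43.3 dB

43.3 dB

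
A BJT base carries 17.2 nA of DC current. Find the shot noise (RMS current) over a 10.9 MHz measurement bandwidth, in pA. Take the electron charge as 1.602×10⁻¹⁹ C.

245 pA

I_n = √(2qI·B)
2qI·B = 2 × 1.602×10⁻¹⁹ × 1.72×10⁻⁸ × 1.09×10⁷ = 6.01×10⁻²⁰ A²
I_n = √(6.01×10⁻²⁰) = 2.45×10⁻¹⁰ A = 245 pA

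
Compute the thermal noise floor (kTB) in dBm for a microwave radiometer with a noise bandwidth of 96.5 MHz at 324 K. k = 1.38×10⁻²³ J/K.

−93.7 dBm

P_n = kTB = 1.38×10⁻²³ × 324 × 9.65×10⁷ = 4.31×10⁻¹³ W
In dBm: 10 log₁₀(4.31×10⁻¹³ / 10⁻³) = −93.7 dBm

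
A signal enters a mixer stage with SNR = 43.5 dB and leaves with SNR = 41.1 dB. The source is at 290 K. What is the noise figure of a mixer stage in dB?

NF (dB) = SNR_in(dB) − SNR_out(dB) when the source is at T₀
NF = 43.5 − 41.1 = 2.4 dB

2.4 dB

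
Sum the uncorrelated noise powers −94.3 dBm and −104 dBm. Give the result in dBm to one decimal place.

Convert to linear, add, convert back:
P₁ = 3.72×10⁻¹³ W, P₂ = 3.98×10⁻¹⁴ W
P_tot = 4.11×10⁻¹³ W → 10 log₁₀(P_tot / 10⁻³) = −93.9 dBm

−93.9 dBm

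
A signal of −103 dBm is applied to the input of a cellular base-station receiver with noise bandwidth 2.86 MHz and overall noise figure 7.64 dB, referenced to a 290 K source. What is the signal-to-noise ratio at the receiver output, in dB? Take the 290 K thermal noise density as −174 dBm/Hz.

−1.2 dB

Noise floor: N = −174 + 10 log₁₀(B) + NF
10 log₁₀(2.86×10⁶) = 64.56 dB
N = −174 + 64.56 + 7.64 = −101.80 dBm
SNR = P_sig − N = −103 − (−101.80) = −1.20 dB → −1.2 dB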